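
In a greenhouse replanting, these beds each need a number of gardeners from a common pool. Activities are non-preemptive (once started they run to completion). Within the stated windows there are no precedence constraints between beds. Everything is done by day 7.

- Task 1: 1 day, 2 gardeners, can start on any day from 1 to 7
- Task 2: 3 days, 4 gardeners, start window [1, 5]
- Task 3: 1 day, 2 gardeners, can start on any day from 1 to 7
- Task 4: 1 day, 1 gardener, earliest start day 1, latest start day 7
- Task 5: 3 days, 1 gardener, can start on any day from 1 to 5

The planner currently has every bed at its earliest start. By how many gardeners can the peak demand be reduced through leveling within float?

6

Early-start peak: d1:10  d2:5  d3:5  d4:0  d5:0  d6:0  d7:0 ⇒ 10.
Leveled (Task 1@1, Task 2@2, Task 3@1, Task 4@5, Task 5@5): d1:4  d2:4  d3:4  d4:4  d5:2  d6:1  d7:1 ⇒ 4.
Reduction 10 − 4 = 6.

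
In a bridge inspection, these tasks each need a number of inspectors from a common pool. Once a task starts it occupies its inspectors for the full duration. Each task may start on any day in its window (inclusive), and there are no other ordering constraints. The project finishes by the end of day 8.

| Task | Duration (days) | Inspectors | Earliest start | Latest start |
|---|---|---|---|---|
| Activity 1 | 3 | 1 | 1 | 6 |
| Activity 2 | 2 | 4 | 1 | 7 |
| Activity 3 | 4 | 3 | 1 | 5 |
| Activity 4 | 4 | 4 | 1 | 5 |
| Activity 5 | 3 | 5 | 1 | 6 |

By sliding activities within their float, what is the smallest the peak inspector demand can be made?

Early-start (Activity 1@1, Activity 2@1, Activity 3@1, Activity 4@1, Activity 5@1) gives peak 17: d1:17  d2:17  d3:13  d4:7  d5:0  d6:0  d7:0  d8:0.
Shift Activity 2→4, Activity 3→5, Activity 5→6.
Schedule Activity 1@1, Activity 2@4, Activity 3@5, Activity 4@1, Activity 5@6: d1:5  d2:5  d3:5  d4:8  d5:7  d6:8  d7:8  d8:8 — peak 8.

8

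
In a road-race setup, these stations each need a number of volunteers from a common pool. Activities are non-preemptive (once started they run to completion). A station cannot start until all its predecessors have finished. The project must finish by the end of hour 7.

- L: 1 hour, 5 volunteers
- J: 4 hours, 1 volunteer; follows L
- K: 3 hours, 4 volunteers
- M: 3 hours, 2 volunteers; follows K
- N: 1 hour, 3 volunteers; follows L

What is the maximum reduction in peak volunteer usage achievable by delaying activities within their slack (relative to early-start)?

4

Early-start peak: h1:9  h2:8  h3:5  h4:3  h5:3  h6:2  h7:0 ⇒ 9.
Leveled (L@1, J@2, K@2, M@5, N@6): h1:5  h2:5  h3:5  h4:5  h5:3  h6:5  h7:2 ⇒ 5.
Reduction 9 − 5 = 4.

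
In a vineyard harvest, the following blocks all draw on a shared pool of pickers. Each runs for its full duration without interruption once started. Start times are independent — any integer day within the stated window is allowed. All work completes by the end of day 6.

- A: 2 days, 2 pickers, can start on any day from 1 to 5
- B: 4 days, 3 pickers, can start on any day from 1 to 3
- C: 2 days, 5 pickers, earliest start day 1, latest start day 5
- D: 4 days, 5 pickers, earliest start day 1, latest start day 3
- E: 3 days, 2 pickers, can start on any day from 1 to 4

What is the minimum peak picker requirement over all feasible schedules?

Early-start (A@1, B@1, C@1, D@1, E@1) gives peak 17: d1:17  d2:17  d3:10  d4:8  d5:0  d6:0.
Shift D→3, E→3.
Schedule A@1, B@1, C@1, D@3, E@3: d1:10  d2:10  d3:10  d4:10  d5:7  d6:5 — peak 10.

10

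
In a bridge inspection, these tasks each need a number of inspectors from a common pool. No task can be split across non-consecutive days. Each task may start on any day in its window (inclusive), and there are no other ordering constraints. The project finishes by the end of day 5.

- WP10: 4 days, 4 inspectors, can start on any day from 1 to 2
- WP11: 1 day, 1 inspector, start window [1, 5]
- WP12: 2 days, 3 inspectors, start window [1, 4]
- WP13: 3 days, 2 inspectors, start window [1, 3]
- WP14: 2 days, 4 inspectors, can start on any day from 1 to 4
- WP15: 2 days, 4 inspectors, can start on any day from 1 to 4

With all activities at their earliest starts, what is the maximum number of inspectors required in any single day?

18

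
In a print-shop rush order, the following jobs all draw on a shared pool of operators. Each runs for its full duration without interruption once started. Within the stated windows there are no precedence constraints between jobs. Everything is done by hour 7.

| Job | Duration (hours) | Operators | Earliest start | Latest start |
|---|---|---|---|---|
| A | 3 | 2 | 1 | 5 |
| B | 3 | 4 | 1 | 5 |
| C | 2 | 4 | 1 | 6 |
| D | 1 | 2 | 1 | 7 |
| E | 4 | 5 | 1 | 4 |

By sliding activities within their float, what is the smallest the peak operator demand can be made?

Early-start (A@1, B@1, C@1, D@1, E@1) gives peak 17: h1:17  h2:15  h3:11  h4:5  h5:0  h6:0  h7:0.
Shift B→5, C→5, D→4.
Schedule A@1, B@5, C@5, D@4, E@1: h1:7  h2:7  h3:7  h4:7  h5:8  h6:8  h7:4 — peak 8.

8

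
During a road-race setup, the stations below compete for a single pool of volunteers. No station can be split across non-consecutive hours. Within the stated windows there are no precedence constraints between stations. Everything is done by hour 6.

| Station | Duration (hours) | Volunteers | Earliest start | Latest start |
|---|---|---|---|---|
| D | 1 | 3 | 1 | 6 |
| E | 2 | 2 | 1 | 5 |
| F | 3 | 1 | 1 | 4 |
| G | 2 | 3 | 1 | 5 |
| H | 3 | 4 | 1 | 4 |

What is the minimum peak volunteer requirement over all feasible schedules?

5

Early-start (D@1, E@1, F@1, G@1, H@1) gives peak 13: h1:13  h2:10  h3:5  h4:0  h5:0  h6:0.
Shift F→3, G→2, H→4.
Schedule D@1, E@1, F@3, G@2, H@4: h1:5  h2:5  h3:4  h4:5  h5:5  h6:4 — peak 5.
Total volunteer-hours = 28 over 6 hours ⇒ peak ≥ ⌈28/6⌉ = 5, so 5 is optimal.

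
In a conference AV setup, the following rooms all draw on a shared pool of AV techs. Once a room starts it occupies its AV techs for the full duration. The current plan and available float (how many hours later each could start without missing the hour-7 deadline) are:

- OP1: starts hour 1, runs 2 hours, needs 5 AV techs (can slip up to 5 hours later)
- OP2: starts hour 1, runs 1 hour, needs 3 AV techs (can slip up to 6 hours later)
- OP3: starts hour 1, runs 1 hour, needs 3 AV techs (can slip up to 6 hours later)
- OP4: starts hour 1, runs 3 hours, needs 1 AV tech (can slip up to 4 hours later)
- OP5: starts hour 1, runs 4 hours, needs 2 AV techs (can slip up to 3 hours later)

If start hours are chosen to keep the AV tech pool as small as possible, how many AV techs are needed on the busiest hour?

5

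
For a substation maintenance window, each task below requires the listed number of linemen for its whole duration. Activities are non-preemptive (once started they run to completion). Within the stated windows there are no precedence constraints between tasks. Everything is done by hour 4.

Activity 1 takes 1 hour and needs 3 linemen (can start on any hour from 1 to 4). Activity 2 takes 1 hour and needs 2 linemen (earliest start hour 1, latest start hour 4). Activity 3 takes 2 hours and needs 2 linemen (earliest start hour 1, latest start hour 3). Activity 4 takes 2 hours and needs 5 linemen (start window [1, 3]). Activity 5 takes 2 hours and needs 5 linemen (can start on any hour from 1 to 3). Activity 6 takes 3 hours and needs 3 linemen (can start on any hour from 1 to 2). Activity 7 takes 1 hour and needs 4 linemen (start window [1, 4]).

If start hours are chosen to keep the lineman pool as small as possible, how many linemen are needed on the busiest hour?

Early-start (Activity 1@1, Activity 2@1, Activity 3@1, Activity 4@1, Activity 5@1, Activity 6@1, Activity 7@1) gives peak 24: h1:24  h2:15  h3:3  h4:0.
Shift Activity 2→2, Activity 3→3, Activity 5→3, Activity 7→4.
Schedule Activity 1@1, Activity 2@2, Activity 3@3, Activity 4@1, Activity 5@3, Activity 6@1, Activity 7@4: h1:11  h2:10  h3:10  h4:11 — peak 11.
Total lineman-hours = 42 over 4 hours ⇒ peak ≥ ⌈42/4⌉ = 11, so 11 is optimal.

11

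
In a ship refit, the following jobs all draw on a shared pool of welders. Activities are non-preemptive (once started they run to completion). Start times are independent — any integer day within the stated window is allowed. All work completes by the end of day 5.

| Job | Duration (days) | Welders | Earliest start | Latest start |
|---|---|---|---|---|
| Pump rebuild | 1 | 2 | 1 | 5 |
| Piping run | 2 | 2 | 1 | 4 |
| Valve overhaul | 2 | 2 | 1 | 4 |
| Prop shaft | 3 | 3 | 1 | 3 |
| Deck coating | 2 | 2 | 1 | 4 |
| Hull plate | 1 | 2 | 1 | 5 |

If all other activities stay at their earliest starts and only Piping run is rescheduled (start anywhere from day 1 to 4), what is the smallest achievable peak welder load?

11

Piping run@1: d1:13  d2:9  d3:3  d4:0  d5:0 → peak 13
Piping run@2: d1:11  d2:9  d3:5  d4:0  d5:0 → peak 11
Piping run@3: d1:11  d2:7  d3:5  d4:2  d5:0 → peak 11
Piping run@4: d1:11  d2:7  d3:3  d4:2  d5:2 → peak 11
Best is Piping run@2, peak 11.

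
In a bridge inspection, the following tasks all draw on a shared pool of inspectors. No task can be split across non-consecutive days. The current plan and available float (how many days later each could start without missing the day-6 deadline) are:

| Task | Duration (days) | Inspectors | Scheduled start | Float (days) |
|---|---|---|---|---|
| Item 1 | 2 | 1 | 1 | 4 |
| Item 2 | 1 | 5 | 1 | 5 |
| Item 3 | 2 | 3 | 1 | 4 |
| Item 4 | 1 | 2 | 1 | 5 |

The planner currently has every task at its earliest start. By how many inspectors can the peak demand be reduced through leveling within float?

6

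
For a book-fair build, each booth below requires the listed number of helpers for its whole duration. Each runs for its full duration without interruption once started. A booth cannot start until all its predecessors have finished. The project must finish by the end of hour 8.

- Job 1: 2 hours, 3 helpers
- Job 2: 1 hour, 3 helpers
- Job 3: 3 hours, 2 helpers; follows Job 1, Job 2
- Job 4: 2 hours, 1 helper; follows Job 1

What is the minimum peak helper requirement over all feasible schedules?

Early-start (Job 1@1, Job 2@1, Job 3@3, Job 4@3) gives peak 6: h1:6  h2:3  h3:3  h4:3  h5:2  h6:0  h7:0  h8:0.
Shift Job 2→3, Job 3→4, Job 4→4.
Schedule Job 1@1, Job 2@3, Job 3@4, Job 4@4: h1:3  h2:3  h3:3  h4:3  h5:3  h6:2  h7:0  h8:0 — peak 3.
Total helper-hours = 17 over 8 hours ⇒ peak ≥ ⌈17/8⌉ = 3, so 3 is optimal.

3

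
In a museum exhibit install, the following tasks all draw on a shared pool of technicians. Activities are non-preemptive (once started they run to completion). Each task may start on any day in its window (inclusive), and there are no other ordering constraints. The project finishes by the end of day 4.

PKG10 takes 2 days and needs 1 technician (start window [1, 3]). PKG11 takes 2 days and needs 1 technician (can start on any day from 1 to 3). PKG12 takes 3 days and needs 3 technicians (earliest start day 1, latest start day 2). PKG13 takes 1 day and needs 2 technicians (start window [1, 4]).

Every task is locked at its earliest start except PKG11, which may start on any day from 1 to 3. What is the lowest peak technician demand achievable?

6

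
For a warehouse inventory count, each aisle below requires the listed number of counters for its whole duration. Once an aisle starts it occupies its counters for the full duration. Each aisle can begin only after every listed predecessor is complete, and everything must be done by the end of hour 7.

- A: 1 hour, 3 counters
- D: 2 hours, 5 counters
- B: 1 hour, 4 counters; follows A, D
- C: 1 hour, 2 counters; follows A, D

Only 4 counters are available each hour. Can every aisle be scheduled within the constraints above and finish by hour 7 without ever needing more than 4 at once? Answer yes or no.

The minimum achievable peak is 5; 4 < 5, so no feasible schedule stays within the cap.

no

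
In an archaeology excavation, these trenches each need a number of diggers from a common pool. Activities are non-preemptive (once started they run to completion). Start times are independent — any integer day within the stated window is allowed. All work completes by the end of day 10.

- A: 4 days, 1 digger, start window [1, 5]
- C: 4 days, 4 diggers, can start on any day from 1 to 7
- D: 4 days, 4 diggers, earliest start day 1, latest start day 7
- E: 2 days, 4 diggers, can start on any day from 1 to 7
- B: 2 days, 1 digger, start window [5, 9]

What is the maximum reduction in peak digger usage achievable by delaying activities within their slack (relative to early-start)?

8

Early-start peak: d1:13  d2:13  d3:9  d4:9  d5:1  d6:1  d7:0  d8:0  d9:0  d10:0 ⇒ 13.
Leveled (A@1, C@1, D@7, E@5, B@5): d1:5  d2:5  d3:5  d4:5  d5:5  d6:5  d7:4  d8:4  d9:4  d10:4 ⇒ 5.
Reduction 13 − 5 = 8.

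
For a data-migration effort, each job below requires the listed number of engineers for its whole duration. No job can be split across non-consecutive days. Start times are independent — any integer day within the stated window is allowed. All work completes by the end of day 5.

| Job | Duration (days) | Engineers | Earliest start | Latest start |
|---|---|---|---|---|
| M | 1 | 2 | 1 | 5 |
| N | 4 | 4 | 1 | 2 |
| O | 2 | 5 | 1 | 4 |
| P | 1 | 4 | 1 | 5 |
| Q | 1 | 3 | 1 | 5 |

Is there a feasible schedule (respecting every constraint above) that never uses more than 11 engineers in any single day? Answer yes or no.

yes

Schedule M@1, N@1, O@2, P@4, Q@1: d1:9  d2:9  d3:9  d4:8  d5:0 — peak 9 ≤ 11.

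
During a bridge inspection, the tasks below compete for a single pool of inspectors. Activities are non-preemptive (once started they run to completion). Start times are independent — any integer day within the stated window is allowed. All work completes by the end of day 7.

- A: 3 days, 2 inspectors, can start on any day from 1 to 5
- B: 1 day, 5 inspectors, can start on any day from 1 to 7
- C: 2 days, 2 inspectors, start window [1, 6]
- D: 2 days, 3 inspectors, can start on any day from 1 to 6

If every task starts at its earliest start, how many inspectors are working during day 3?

At early start, day 3 has: A.
Demand: 2 = 2.

2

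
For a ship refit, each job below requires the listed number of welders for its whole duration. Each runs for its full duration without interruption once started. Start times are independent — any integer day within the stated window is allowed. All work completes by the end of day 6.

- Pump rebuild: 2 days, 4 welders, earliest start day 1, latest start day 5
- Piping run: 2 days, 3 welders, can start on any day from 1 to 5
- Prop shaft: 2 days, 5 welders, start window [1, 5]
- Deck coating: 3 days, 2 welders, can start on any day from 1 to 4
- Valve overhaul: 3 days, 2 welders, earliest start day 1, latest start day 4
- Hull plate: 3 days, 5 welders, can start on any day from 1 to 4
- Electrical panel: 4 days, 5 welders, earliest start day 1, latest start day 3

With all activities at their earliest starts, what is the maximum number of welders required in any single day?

26

Early-start schedule: Pump rebuild@1, Piping run@1, Prop shaft@1, Deck coating@1, Valve overhaul@1, Hull plate@1, Electrical panel@1.
Load per day: day 1: 26, day 2: 26, day 3: 14, day 4: 5, day 5: 0, day 6: 0.
Peak is 26.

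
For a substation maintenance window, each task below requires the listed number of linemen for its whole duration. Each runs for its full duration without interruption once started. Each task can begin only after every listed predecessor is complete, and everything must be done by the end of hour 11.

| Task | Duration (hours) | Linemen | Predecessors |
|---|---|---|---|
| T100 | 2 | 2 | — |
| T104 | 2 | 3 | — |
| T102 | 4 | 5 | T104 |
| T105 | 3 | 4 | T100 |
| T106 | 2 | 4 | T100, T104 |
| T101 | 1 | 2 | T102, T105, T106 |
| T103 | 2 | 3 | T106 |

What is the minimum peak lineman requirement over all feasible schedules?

Early-start (T100@1, T104@1, T102@3, T105@3, T106@3, T101@7, T103@5) gives peak 13: h1:5  h2:5  h3:13  h4:13  h5:12  h6:8  h7:2  h8:0  h9:0  h10:0  h11:0.
Shift T105→7, T106→7, T101→10, T103→9.
Schedule T100@1, T104@1, T102@3, T105@7, T106@7, T101@10, T103@9: h1:5  h2:5  h3:5  h4:5  h5:5  h6:5  h7:8  h8:8  h9:7  h10:5  h11:0 — peak 8.

8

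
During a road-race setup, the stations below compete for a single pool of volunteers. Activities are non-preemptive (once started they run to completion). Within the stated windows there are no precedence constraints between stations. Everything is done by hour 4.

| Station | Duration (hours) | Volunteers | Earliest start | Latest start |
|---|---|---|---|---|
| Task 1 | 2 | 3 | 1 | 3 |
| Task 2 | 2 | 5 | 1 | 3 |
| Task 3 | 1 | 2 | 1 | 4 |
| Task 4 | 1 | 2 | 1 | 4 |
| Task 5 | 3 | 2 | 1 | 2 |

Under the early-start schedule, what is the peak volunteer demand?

Early-start schedule: Task 1@1, Task 2@1, Task 3@1, Task 4@1, Task 5@1.
Load per hour: hour 1: 14, hour 2: 10, hour 3: 2, hour 4: 0.
Peak is 14.

14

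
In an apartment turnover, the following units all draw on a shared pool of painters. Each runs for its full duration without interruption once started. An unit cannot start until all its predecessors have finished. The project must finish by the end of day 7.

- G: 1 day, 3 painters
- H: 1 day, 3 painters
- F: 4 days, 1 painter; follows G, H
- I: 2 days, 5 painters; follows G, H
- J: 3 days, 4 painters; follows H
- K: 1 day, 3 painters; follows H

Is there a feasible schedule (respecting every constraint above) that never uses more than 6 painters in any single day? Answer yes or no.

yes

Schedule G@1, H@1, F@2, I@2, J@4, K@7: d1:6  d2:6  d3:6  d4:5  d5:5  d6:4  d7:3 — peak 6 ≤ 6.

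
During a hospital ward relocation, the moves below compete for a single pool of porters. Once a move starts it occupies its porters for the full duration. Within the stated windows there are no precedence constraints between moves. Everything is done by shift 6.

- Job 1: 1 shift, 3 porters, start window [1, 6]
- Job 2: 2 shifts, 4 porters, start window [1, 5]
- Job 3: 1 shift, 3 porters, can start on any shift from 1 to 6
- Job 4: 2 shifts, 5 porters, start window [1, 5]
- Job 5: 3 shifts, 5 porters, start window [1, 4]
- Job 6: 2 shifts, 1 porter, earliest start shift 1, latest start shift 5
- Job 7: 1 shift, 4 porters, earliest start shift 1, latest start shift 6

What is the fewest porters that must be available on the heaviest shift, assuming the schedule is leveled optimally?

Early-start (Job 1@1, Job 2@1, Job 3@1, Job 4@1, Job 5@1, Job 6@1, Job 7@1) gives peak 25: s1:25  s2:15  s3:5  s4:0  s5:0  s6:0.
Shift Job 3→3, Job 4→2, Job 5→4, Job 6→3, Job 7→5.
Schedule Job 1@1, Job 2@1, Job 3@3, Job 4@2, Job 5@4, Job 6@3, Job 7@5: s1:7  s2:9  s3:9  s4:6  s5:9  s6:5 — peak 9.

9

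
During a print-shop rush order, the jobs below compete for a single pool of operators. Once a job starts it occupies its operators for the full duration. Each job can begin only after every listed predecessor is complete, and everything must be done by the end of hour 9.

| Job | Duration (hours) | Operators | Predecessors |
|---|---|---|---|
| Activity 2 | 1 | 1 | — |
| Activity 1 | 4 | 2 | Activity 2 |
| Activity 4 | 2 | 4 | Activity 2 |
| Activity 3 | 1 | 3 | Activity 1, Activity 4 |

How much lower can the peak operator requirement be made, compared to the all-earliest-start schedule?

2

Early-start peak: h1:1  h2:6  h3:6  h4:2  h5:2  h6:3  h7:0  h8:0  h9:0 ⇒ 6.
Leveled (Activity 2@1, Activity 1@2, Activity 4@6, Activity 3@8): h1:1  h2:2  h3:2  h4:2  h5:2  h6:4  h7:4  h8:3  h9:0 ⇒ 4.
Reduction 6 − 4 = 2.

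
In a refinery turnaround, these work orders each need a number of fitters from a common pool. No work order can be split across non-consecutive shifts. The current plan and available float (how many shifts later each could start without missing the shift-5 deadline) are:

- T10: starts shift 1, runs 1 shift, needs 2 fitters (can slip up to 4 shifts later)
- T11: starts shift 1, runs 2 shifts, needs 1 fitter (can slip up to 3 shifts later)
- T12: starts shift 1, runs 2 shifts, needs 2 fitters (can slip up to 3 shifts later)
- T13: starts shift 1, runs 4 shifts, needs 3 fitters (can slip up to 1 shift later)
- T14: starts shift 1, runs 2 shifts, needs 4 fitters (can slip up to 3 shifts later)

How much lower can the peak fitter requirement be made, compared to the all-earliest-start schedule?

5

Early-start peak: s1:12  s2:10  s3:3  s4:3  s5:0 ⇒ 12.
Leveled (T10@1, T11@1, T12@1, T13@2, T14@3): s1:5  s2:6  s3:7  s4:7  s5:3 ⇒ 7.
Reduction 12 − 7 = 5.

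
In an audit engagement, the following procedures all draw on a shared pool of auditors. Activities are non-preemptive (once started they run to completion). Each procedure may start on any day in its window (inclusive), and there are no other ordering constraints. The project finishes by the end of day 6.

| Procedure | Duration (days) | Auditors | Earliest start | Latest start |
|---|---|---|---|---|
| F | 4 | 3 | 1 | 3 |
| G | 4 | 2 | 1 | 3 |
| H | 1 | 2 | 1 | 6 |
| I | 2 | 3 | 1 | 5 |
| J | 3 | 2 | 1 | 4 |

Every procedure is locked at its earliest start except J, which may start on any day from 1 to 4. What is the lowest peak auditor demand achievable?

10

J@1: d1:12  d2:10  d3:7  d4:5  d5:0  d6:0 → peak 12
J@2: d1:10  d2:10  d3:7  d4:7  d5:0  d6:0 → peak 10
J@3: d1:10  d2:8  d3:7  d4:7  d5:2  d6:0 → peak 10
J@4: d1:10  d2:8  d3:5  d4:7  d5:2  d6:2 → peak 10
Best is J@2, peak 10.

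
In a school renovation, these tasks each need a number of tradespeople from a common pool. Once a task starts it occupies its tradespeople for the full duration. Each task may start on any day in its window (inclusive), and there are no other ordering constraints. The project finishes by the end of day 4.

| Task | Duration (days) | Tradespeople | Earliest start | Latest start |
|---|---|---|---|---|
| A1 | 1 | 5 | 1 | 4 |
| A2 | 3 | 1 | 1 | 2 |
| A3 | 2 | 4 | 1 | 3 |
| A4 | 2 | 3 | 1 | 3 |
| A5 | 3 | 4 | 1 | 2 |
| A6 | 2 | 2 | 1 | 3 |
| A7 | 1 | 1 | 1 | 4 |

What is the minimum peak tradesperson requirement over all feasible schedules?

Early-start (A1@1, A2@1, A3@1, A4@1, A5@1, A6@1, A7@1) gives peak 20: d1:20  d2:14  d3:5  d4:0.
Shift A4→3, A5→2, A6→3, A7→2.
Schedule A1@1, A2@1, A3@1, A4@3, A5@2, A6@3, A7@2: d1:10  d2:10  d3:10  d4:9 — peak 10.
Total tradesperson-days = 39 over 4 days ⇒ peak ≥ ⌈39/4⌉ = 10, so 10 is optimal.

10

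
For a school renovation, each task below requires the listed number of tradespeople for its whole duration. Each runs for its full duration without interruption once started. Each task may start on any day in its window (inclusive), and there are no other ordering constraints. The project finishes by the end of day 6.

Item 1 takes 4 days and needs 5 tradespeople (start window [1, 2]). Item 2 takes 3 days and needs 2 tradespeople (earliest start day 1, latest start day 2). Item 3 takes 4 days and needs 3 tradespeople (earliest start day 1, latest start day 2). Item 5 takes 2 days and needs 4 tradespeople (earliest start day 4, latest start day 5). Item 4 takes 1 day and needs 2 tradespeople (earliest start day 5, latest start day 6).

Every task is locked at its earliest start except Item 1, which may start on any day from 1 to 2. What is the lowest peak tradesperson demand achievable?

12

Item 1@1: d1:10  d2:10  d3:10  d4:12  d5:6  d6:0 → peak 12
Item 1@2: d1:5  d2:10  d3:10  d4:12  d5:11  d6:0 → peak 12
Best is Item 1@1, peak 12.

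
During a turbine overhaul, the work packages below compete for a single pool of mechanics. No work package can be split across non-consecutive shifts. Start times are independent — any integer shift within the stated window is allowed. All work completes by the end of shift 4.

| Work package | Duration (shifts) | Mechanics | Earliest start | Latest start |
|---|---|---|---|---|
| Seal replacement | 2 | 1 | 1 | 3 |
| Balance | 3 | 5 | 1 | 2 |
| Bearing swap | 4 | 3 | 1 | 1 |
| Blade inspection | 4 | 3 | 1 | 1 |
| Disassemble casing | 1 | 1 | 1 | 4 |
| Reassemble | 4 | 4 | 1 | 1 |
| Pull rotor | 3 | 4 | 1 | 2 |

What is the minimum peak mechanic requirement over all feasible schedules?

Early-start (Seal replacement@1, Balance@1, Bearing swap@1, Blade inspection@1, Disassemble casing@1, Reassemble@1, Pull rotor@1) gives peak 21: s1:21  s2:20  s3:19  s4:10.
Shift Pull rotor→2.
Schedule Seal replacement@1, Balance@1, Bearing swap@1, Blade inspection@1, Disassemble casing@1, Reassemble@1, Pull rotor@2: s1:17  s2:20  s3:19  s4:14 — peak 20.

20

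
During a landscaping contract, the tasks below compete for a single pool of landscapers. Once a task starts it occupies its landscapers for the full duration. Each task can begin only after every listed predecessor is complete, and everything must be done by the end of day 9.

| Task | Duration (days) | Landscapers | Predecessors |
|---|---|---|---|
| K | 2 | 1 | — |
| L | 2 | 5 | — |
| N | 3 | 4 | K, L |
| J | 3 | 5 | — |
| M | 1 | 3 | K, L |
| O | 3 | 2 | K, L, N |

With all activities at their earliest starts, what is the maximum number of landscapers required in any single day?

12

Early-start schedule: K@1, L@1, N@3, J@1, M@3, O@6.
Load per day: day 1: 11, day 2: 11, day 3: 12, day 4: 4, day 5: 4, day 6: 2, day 7: 2, day 8: 2, day 9: 0.
Peak is 12.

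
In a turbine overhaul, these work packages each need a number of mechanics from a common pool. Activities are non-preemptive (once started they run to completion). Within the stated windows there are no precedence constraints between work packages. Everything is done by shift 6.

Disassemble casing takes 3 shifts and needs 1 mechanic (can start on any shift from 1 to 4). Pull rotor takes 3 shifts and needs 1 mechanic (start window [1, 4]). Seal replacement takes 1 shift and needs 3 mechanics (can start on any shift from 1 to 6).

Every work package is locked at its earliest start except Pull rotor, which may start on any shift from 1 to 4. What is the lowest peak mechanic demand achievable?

4

Pull rotor@1: s1:5  s2:2  s3:2  s4:0  s5:0  s6:0 → peak 5
Pull rotor@2: s1:4  s2:2  s3:2  s4:1  s5:0  s6:0 → peak 4
Pull rotor@3: s1:4  s2:1  s3:2  s4:1  s5:1  s6:0 → peak 4
Pull rotor@4: s1:4  s2:1  s3:1  s4:1  s5:1  s6:1 → peak 4
Best is Pull rotor@2, peak 4.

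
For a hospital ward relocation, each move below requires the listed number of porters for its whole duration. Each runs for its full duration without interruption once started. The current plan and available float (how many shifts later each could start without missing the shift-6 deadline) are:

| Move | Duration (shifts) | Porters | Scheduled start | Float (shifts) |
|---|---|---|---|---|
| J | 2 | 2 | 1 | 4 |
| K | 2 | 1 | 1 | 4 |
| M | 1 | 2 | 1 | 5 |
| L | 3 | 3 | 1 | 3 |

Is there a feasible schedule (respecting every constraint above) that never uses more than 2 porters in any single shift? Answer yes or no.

no

Total porter-shifts = 17; over 6 shifts the average is 17/6 > 2, so some shift must exceed 2.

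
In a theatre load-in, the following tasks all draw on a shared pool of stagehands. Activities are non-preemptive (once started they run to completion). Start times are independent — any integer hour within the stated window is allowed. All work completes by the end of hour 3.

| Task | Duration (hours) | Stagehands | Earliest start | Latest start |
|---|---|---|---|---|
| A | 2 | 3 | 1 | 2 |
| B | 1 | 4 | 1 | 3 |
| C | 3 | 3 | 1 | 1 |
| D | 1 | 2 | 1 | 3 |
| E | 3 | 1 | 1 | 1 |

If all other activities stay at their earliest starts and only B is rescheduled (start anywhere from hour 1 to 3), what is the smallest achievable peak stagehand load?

9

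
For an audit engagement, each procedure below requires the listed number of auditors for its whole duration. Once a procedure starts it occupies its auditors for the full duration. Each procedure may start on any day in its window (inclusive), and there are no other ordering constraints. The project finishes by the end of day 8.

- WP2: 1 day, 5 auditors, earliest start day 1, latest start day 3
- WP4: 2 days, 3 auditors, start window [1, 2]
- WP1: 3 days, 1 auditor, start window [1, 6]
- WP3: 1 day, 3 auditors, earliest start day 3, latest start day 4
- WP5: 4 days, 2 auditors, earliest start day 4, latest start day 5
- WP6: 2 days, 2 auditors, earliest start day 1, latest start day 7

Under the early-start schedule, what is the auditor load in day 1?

11

At early start, day 1 has: WP2, WP4, WP1, WP6.
Demand: 5 + 3 + 1 + 2 = 11.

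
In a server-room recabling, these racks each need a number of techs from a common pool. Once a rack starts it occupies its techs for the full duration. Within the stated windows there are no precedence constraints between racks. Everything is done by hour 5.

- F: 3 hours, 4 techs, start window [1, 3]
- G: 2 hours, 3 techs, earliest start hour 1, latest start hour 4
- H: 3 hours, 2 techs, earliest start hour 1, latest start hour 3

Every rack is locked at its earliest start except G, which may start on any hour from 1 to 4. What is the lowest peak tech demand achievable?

6

G@1: h1:9  h2:9  h3:6  h4:0  h5:0 → peak 9
G@2: h1:6  h2:9  h3:9  h4:0  h5:0 → peak 9
G@3: h1:6  h2:6  h3:9  h4:3  h5:0 → peak 9
G@4: h1:6  h2:6  h3:6  h4:3  h5:3 → peak 6
Best is G@4, peak 6.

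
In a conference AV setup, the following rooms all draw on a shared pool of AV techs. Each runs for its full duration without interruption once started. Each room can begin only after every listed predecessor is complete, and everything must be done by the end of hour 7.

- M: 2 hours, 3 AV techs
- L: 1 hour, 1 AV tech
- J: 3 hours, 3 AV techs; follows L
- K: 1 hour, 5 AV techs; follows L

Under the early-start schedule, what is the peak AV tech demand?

11

Early-start schedule: M@1, L@1, J@2, K@2.
Load per hour: hour 1: 4, hour 2: 11, hour 3: 3, hour 4: 3, hour 5: 0, hour 6: 0, hour 7: 0.
Peak is 11.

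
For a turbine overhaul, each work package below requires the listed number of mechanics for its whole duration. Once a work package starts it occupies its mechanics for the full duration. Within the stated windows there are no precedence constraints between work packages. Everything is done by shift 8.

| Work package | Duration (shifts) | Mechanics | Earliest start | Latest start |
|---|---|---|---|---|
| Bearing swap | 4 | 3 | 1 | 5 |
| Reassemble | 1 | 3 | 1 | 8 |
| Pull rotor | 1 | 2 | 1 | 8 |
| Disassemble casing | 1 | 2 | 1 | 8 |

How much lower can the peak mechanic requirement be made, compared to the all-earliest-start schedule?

7

Early-start peak: s1:10  s2:3  s3:3  s4:3  s5:0  s6:0  s7:0  s8:0 ⇒ 10.
Leveled (Bearing swap@1, Reassemble@5, Pull rotor@6, Disassemble casing@7): s1:3  s2:3  s3:3  s4:3  s5:3  s6:2  s7:2  s8:0 ⇒ 3.
Reduction 10 − 3 = 7.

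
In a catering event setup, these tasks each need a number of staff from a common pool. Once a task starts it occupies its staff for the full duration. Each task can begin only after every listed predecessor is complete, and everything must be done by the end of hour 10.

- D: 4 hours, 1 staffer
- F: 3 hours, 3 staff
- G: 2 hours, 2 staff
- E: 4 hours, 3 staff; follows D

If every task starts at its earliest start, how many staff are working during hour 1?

6

At early start, hour 1 has: D, F, G.
Demand: 1 + 3 + 2 = 6.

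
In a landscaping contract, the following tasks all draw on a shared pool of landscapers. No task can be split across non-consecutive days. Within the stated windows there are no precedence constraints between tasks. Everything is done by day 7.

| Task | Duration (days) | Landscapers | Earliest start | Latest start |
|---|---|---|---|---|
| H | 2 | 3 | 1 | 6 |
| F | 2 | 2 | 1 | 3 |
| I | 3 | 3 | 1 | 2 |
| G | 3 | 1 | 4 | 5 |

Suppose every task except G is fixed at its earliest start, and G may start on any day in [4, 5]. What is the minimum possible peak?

G@4: d1:8  d2:8  d3:3  d4:1  d5:1  d6:1  d7:0 → peak 8
G@5: d1:8  d2:8  d3:3  d4:0  d5:1  d6:1  d7:1 → peak 8
Best is G@4, peak 8.

8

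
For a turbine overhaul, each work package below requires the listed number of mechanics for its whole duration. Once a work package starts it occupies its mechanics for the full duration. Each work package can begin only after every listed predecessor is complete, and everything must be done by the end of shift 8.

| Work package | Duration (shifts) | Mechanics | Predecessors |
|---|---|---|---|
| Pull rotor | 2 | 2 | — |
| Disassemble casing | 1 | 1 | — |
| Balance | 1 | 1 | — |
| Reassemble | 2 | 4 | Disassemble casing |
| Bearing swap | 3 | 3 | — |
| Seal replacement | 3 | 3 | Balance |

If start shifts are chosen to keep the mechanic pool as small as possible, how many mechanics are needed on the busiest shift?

5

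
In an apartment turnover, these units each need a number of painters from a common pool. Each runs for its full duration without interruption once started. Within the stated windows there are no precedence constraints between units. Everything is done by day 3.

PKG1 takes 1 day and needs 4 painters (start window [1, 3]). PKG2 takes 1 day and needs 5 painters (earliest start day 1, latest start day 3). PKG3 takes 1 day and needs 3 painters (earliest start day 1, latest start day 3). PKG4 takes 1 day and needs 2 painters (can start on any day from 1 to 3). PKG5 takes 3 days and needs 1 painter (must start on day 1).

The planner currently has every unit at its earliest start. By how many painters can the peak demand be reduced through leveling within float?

9

Early-start peak: d1:15  d2:1  d3:1 ⇒ 15.
Leveled (PKG1@1, PKG2@2, PKG3@3, PKG4@3, PKG5@1): d1:5  d2:6  d3:6 ⇒ 6.
Reduction 15 − 6 = 9.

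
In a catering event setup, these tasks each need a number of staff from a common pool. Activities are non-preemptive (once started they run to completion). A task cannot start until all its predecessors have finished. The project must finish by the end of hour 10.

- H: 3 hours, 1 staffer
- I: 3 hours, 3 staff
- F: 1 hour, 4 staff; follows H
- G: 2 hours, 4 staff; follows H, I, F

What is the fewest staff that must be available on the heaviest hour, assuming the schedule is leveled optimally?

4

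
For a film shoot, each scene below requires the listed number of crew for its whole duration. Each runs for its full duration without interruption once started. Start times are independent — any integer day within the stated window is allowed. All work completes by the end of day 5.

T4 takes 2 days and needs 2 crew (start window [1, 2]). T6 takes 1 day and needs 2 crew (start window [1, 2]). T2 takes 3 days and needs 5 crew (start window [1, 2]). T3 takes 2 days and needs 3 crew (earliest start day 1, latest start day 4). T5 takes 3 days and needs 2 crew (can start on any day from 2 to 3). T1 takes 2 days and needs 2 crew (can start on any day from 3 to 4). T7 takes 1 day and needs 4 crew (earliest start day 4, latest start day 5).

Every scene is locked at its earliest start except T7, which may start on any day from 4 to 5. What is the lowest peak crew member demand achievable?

12

T7@4: d1:12  d2:12  d3:9  d4:8  d5:0 → peak 12
T7@5: d1:12  d2:12  d3:9  d4:4  d5:4 → peak 12
Best is T7@4, peak 12.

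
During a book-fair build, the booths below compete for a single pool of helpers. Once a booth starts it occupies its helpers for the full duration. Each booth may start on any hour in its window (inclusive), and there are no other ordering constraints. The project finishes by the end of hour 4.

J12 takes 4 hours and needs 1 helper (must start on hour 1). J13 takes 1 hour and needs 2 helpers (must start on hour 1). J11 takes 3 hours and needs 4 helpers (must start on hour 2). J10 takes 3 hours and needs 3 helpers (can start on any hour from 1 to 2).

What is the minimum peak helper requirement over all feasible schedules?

Schedule J12@1, J13@1, J11@2, J10@1: h1:6  h2:8  h3:8  h4:5 — peak 8.
No arrangement of the 2 feasible schedules does better.

8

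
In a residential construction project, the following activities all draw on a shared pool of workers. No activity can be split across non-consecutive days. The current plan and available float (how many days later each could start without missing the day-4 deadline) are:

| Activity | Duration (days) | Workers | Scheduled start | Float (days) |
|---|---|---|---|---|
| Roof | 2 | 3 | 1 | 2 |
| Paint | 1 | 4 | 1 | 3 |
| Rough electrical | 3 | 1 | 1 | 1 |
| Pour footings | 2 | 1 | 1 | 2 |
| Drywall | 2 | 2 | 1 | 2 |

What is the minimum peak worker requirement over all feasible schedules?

6

Early-start (Roof@1, Paint@1, Rough electrical@1, Pour footings@1, Drywall@1) gives peak 11: d1:11  d2:7  d3:1  d4:0.
Shift Paint→3, Pour footings→3.
Schedule Roof@1, Paint@3, Rough electrical@1, Pour footings@3, Drywall@1: d1:6  d2:6  d3:6  d4:1 — peak 6.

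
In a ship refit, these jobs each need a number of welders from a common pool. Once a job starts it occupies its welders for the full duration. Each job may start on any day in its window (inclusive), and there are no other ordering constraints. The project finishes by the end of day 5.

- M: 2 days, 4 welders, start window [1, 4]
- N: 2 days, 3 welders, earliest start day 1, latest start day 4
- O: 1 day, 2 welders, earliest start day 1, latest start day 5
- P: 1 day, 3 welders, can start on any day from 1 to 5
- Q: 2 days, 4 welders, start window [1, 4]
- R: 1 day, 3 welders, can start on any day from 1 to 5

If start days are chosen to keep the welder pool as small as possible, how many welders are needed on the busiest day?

Early-start (M@1, N@1, O@1, P@1, Q@1, R@1) gives peak 19: d1:19  d2:11  d3:0  d4:0  d5:0.
Shift O→3, P→3, Q→4, R→4.
Schedule M@1, N@1, O@3, P@3, Q@4, R@4: d1:7  d2:7  d3:5  d4:7  d5:4 — peak 7.

7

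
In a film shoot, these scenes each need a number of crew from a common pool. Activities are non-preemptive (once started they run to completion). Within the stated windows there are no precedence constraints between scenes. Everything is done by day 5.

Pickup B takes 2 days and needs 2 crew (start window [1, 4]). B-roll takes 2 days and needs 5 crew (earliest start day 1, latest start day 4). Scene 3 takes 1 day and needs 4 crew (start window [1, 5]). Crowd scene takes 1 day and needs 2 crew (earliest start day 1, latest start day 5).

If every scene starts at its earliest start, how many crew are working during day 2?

7

At early start, day 2 has: Pickup B, B-roll.
Demand: 2 + 5 = 7.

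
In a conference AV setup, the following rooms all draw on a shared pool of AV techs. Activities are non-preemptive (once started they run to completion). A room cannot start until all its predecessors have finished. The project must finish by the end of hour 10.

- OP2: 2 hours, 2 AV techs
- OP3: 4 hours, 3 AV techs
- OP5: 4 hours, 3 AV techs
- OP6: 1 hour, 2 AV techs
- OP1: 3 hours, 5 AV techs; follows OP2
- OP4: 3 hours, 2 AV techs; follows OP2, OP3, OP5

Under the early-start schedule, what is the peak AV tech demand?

11

Early-start schedule: OP2@1, OP3@1, OP5@1, OP6@1, OP1@3, OP4@5.
Load per hour: hour 1: 10, hour 2: 8, hour 3: 11, hour 4: 11, hour 5: 7, hour 6: 2, hour 7: 2, hour 8: 0, hour 9: 0, hour 10: 0.
Peak is 11.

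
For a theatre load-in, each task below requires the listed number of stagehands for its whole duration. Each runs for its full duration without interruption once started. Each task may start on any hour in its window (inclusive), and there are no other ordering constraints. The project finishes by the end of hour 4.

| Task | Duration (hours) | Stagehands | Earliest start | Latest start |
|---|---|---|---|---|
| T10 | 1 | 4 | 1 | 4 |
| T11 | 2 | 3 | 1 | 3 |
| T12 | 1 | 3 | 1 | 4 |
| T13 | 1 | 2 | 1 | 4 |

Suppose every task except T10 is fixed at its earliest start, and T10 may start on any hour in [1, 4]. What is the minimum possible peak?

T10@1: h1:12  h2:3  h3:0  h4:0 → peak 12
T10@2: h1:8  h2:7  h3:0  h4:0 → peak 8
T10@3: h1:8  h2:3  h3:4  h4:0 → peak 8
T10@4: h1:8  h2:3  h3:0  h4:4 → peak 8
Best is T10@2, peak 8.

8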